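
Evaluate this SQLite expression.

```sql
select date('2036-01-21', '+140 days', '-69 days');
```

Applying '+140 days' to 2036-01-21: counting 140 days forward gives 2036-06-09.
Applying '-69 days' to 2036-06-09: counting 69 days back gives 2036-04-01.

2036-04-01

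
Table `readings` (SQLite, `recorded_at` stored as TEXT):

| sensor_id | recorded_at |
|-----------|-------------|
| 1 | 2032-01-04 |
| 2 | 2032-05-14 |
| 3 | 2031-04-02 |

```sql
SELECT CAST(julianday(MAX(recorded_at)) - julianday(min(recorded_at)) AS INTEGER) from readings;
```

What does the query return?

408

MIN = 2031-04-02, MAX = 2032-05-14.
28 days remain in April 2031 after the 2nd (30 − 2).
Full months from May 2031 through April 2032 contribute their day counts.
Then 14 days into May 2032.
Total: 28 + 31 + 30 + 31 + 31 + 30 + 31 + 30 + 31 + 31 + 29 + 31 + 30 + 14 = 408.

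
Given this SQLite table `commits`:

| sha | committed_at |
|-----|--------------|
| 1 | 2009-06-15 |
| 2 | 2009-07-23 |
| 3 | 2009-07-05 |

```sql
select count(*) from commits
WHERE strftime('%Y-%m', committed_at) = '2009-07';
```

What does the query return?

Rows with year-month 2009-07: 2009-07-23, 2009-07-05 → 2.

2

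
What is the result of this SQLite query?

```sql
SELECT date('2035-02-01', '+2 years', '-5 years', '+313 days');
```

Adding +2 years to 2035-02-01 gives 2037-02-01.
Adding -5 years to 2037-02-01 gives 2032-02-01.
Applying '+313 days' to 2032-02-01: counting 313 days forward gives 2032-12-10.

2032-12-10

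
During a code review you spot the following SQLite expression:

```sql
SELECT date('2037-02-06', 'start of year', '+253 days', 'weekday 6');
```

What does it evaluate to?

2037-09-12

`start of year` rewinds 2037-02-06 to 2037-01-01.
Applying '+253 days' to 2037-01-01: counting 253 days forward gives 2037-09-11.
`weekday 6` advances to the next Saturday; 2037-09-11 is a Friday, so it moves forward to 2037-09-12.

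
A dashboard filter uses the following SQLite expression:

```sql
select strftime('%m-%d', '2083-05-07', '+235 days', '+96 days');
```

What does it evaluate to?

First apply '+235 days', '+96 days': 2083-05-07 → 2084-04-02.
`%m-%d` extracts the month-day: 04-02.

04-02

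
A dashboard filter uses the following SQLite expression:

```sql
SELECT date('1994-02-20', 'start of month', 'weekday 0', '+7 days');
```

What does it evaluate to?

`start of month` rewinds 1994-02-20 to 1994-02-01.
`weekday 0` advances to the next Sunday; 1994-02-01 is a Tuesday, so it moves forward to 1994-02-06.
Advancing 7 more days within February lands on 1994-02-13.

1994-02-13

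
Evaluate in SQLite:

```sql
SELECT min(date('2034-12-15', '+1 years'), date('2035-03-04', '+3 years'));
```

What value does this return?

2035-12-15

date('2034-12-15', '+1 years') → 2035-12-15.
date('2035-03-04', '+3 years') → 2038-03-04.
Earlier of the two is 2035-12-15.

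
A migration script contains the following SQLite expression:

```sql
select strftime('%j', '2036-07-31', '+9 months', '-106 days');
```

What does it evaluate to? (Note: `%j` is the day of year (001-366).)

First apply '+9 months', '-106 days': 2036-07-31 → 2037-01-15.
Day-of-year for 2037-01-15: days since 2037-01-01 inclusive = 15, zero-padded to 015.

015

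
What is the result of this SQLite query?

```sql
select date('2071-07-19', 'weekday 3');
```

2071-07-22

`weekday 3` advances to the next Wednesday; 2071-07-19 is a Sunday, so it moves forward to 2071-07-22.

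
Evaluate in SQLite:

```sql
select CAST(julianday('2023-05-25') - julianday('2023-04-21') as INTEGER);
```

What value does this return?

34

9 days remain in April 2023 after the 21st (30 − 21).
Then 25 days into May 2023.
Total: 9 + 25 = 34.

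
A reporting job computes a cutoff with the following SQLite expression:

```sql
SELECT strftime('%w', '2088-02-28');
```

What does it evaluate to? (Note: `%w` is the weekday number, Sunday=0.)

6

2088-02-28 is a Saturday; with Sunday=0 that is 6.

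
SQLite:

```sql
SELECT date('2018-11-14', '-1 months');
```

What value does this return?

2018-10-14

Adding -1 month to 2018-11-14 gives 2018-10-14.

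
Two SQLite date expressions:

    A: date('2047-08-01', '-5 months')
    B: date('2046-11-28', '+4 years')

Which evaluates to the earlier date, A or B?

A = 2047-03-01.
B = 2050-11-28.
A is earlier.

A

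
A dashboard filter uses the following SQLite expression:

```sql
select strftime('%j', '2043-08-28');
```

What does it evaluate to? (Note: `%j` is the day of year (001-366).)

240

Day-of-year for 2043-08-28: days since 2043-01-01 inclusive = 240, zero-padded to 240.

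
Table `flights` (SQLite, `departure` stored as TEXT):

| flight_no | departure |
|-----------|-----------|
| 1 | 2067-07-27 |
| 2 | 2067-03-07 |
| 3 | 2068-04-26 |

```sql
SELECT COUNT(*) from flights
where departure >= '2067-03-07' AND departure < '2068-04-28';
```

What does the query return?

Rows in [2067-03-07, 2068-04-28): 2067-07-27, 2067-03-07, 2068-04-26 → 3 rows.

3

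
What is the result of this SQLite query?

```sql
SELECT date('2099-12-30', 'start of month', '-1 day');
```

`start of month` rewinds 2099-12-30 to 2099-12-01.
Going back 1 day from 2099-12-01 reaches 2099-11-30 (last day of November, 30 days).

2099-11-30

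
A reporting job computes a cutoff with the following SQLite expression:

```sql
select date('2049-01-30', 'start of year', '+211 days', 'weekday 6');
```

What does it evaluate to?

2049-07-31

`start of year` rewinds 2049-01-30 to 2049-01-01.
Applying '+211 days' to 2049-01-01: counting 211 days forward gives 2049-07-31.
`weekday 6` advances to the next Saturday; 2049-07-31 is already a Saturday, so it stays at 2049-07-31.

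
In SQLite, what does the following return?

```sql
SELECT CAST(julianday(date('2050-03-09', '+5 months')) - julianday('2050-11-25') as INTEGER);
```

Adding +5 months to 2050-03-09 gives 2050-08-09.
22 days remain in August 2050 after the 9th (31 − 9).
September 2050: 30 days.
October 2050: 31 days.
Then 25 days into November 2050.
Total: 22 + 30 + 31 + 25 = 108.
The subtraction is earlier − later, so the result is −108 → -108.

-108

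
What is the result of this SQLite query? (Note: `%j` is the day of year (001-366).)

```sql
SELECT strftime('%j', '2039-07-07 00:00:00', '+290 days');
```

113

First apply '+290 days': 2039-07-07 00:00:00 → 2040-04-22 00:00:00.
Day-of-year for 2040-04-22: days since 2040-01-01 inclusive = 113, zero-padded to 113.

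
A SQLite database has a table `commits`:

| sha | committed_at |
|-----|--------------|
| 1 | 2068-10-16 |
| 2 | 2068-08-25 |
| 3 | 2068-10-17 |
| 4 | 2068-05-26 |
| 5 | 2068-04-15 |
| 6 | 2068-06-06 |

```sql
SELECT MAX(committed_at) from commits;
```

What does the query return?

2068-10-17

MAX over {2068-04-15, 2068-05-26, 2068-06-06, 2068-08-25, 2068-10-16, 2068-10-17}.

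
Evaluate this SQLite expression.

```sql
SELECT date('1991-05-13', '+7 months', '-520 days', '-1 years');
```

Adding +7 months to 1991-05-13 gives 1991-12-13.
Applying '-520 days' to 1991-12-13: counting 520 days back gives 1990-07-11.
Adding -1 year to 1990-07-11 gives 1989-07-11.

1989-07-11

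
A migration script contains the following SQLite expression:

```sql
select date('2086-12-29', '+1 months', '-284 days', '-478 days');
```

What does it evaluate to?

2084-12-28

Adding +1 month to 2086-12-29 gives 2087-01-29.
Applying '-284 days' to 2087-01-29: counting 284 days back gives 2086-04-20.
Applying '-478 days' to 2086-04-20: counting 478 days back gives 2084-12-28.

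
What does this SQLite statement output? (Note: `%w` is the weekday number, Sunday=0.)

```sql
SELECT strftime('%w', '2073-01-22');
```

2073-01-22 is a Sunday; with Sunday=0 that is 0.

0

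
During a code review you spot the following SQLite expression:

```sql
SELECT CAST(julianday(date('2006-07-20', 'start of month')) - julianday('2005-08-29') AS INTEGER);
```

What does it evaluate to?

`start of month` rewinds 2006-07-20 to 2006-07-01.
2 days remain in August 2005 after the 29th (31 − 29).
Full months from September 2005 through June 2006 contribute their day counts.
Then 1 day into July 2006.
Total: 2 + 30 + 31 + 30 + 31 + 31 + 28 + 31 + 30 + 31 + 30 + 1 = 306.

306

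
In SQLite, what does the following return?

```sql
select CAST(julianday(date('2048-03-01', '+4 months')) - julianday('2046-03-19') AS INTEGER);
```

Adding +4 months to 2048-03-01 gives 2048-07-01.
12 days remain in March 2046 after the 19th (31 − 19).
Full months from April 2046 through June 2048 contribute their day counts.
Then 1 day into July 2048.
Total: 12 + 30 + 31 + 30 + 31 + 31 + 30 + 31 + 30 + 31 + 31 + 28 + 31 + 30 + 31 + 30 + 31 + 31 + 30 + 31 + 30 + 31 + 31 + 29 + 31 + 30 + 31 + 30 + 1 = 835.

835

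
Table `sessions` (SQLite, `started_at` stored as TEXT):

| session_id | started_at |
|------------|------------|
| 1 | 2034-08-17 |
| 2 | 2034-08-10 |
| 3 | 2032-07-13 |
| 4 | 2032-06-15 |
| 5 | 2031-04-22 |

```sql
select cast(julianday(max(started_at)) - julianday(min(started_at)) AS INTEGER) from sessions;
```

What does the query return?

1213

MIN = 2031-04-22, MAX = 2034-08-17.
8 days remain in April 2031 after the 22nd (30 − 22).
Full months from May 2031 through July 2034 contribute their day counts.
Then 17 days into August 2034.
Total: 8 + 31 + 30 + 31 + 31 + 30 + 31 + 30 + 31 + 31 + 29 + 31 + 30 + 31 + 30 + 31 + 31 + 30 + 31 + 30 + 31 + 31 + 28 + 31 + 30 + 31 + 30 + 31 + 31 + 30 + 31 + 30 + 31 + 31 + 28 + 31 + 30 + 31 + 30 + 31 + 17 = 1213.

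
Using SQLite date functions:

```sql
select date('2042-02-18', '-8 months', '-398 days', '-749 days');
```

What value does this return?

Adding -8 months to 2042-02-18 gives 2041-06-18.
Applying '-398 days' to 2041-06-18: counting 398 days back gives 2040-05-16.
Applying '-749 days' to 2040-05-16: counting 749 days back gives 2038-04-28.

2038-04-28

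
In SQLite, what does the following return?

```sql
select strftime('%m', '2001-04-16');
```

`%m` extracts the 2-digit month (01-12): 04.

04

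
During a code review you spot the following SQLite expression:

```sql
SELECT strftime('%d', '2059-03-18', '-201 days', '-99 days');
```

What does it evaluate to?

First apply '-201 days', '-99 days': 2059-03-18 → 2058-05-22.
`%d` extracts the 2-digit day of month: 22.

22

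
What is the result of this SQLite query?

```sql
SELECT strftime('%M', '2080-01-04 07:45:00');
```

`%M` extracts the 2-digit minute: 45.

45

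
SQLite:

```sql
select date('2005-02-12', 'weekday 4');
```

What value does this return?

`weekday 4` advances to the next Thursday; 2005-02-12 is a Saturday, so it moves forward to 2005-02-17.

2005-02-17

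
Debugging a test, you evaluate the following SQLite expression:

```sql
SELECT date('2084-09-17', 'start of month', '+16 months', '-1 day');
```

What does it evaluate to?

2085-12-31

`start of month` rewinds 2084-09-17 to 2084-09-01.
Adding +16 months to 2084-09-01 gives 2086-01-01.
Going back 1 day from 2086-01-01 reaches 2085-12-31 (last day of December, 31 days).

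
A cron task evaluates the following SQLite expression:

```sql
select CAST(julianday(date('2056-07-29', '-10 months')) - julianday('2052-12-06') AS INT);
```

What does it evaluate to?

1027

Adding -10 months to 2056-07-29 gives 2055-09-29.
25 days remain in December 2052 after the 6th (31 − 6).
Full months from January 2053 through August 2055 contribute their day counts.
Then 29 days into September 2055.
Total: 25 + 31 + 28 + 31 + 30 + 31 + 30 + 31 + 31 + 30 + 31 + 30 + 31 + 31 + 28 + 31 + 30 + 31 + 30 + 31 + 31 + 30 + 31 + 30 + 31 + 31 + 28 + 31 + 30 + 31 + 30 + 31 + 31 + 29 = 1027.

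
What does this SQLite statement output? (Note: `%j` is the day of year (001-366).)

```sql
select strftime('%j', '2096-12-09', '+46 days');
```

First apply '+46 days': 2096-12-09 → 2097-01-24.
Day-of-year for 2097-01-24: days since 2097-01-01 inclusive = 24, zero-padded to 024.

024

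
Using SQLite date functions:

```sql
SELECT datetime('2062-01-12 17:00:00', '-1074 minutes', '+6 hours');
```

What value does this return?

1074 minutes = 17h 54m; -1074 minutes from 2062-01-12 17:00:00 is 2062-01-11 23:06:00 (crosses midnight).
+6 hours from 2062-01-11 23:06:00 is 2062-01-12 05:06:00 (crosses midnight).

2062-01-12 05:06:00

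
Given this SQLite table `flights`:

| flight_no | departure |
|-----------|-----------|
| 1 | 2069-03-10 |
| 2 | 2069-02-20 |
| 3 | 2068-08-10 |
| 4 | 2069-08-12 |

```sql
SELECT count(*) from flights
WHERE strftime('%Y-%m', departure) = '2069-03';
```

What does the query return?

Rows with year-month 2069-03: 2069-03-10 → 1.

1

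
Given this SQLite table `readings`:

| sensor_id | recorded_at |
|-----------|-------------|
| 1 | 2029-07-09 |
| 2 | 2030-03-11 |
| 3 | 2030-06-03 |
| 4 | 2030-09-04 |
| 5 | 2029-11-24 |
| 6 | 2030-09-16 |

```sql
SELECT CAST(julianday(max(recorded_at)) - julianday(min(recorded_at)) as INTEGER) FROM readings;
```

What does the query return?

MIN = 2029-07-09, MAX = 2030-09-16.
22 days remain in July 2029 after the 9th (31 − 9).
Full months from August 2029 through August 2030 contribute their day counts.
Then 16 days into September 2030.
Total: 22 + 31 + 30 + 31 + 30 + 31 + 31 + 28 + 31 + 30 + 31 + 30 + 31 + 31 + 16 = 434.

434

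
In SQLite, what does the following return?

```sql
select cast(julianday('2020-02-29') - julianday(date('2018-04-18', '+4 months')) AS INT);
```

560

Adding +4 months to 2018-04-18 gives 2018-08-18.
13 days remain in August 2018 after the 18th (31 − 18).
Full months from September 2018 through January 2020 contribute their day counts.
Then 29 days into February 2020.
Total: 13 + 30 + 31 + 30 + 31 + 31 + 28 + 31 + 30 + 31 + 30 + 31 + 31 + 30 + 31 + 30 + 31 + 31 + 29 = 560.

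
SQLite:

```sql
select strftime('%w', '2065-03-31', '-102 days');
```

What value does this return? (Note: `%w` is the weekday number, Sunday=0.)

5

First apply '-102 days': 2065-03-31 → 2064-12-19.
2064-12-19 is a Friday; with Sunday=0 that is 5.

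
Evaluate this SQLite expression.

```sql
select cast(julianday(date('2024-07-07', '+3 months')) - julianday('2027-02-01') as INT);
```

-847

Adding +3 months to 2024-07-07 gives 2024-10-07.
24 days remain in October 2024 after the 7th (31 − 7).
Full months from November 2024 through January 2027 contribute their day counts.
Then 1 day into February 2027.
Total: 24 + 30 + 31 + 31 + 28 + 31 + 30 + 31 + 30 + 31 + 31 + 30 + 31 + 30 + 31 + 31 + 28 + 31 + 30 + 31 + 30 + 31 + 31 + 30 + 31 + 30 + 31 + 31 + 1 = 847.
The subtraction is earlier − later, so the result is −847 → -847.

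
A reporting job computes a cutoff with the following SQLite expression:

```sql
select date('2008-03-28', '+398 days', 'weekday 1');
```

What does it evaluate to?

2009-05-04

Applying '+398 days' to 2008-03-28: counting 398 days forward gives 2009-04-30.
`weekday 1` advances to the next Monday; 2009-04-30 is a Thursday, so it moves forward to 2009-05-04.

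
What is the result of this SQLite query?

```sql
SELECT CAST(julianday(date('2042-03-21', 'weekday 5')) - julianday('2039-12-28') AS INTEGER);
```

`weekday 5` advances to the next Friday; 2042-03-21 is already a Friday, so it stays at 2042-03-21.
3 days remain in December 2039 after the 28th (31 − 28).
Full months from January 2040 through February 2042 contribute their day counts.
Then 21 days into March 2042.
Total: 3 + 31 + 29 + 31 + 30 + 31 + 30 + 31 + 31 + 30 + 31 + 30 + 31 + 31 + 28 + 31 + 30 + 31 + 30 + 31 + 31 + 30 + 31 + 30 + 31 + 31 + 28 + 21 = 814.

814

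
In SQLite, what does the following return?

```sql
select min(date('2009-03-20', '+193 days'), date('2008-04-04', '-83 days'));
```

date('2009-03-20', '+193 days') → 2009-09-29.
date('2008-04-04', '-83 days') → 2008-01-12.
Earlier of the two is 2008-01-12.

2008-01-12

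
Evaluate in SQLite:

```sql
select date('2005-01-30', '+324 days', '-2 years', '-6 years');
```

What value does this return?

Applying '+324 days' to 2005-01-30: counting 324 days forward gives 2005-12-20.
Adding -2 years to 2005-12-20 gives 2003-12-20.
Adding -6 years to 2003-12-20 gives 1997-12-20.

1997-12-20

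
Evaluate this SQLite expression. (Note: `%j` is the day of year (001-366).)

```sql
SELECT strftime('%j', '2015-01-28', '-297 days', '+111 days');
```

First apply '-297 days', '+111 days': 2015-01-28 → 2014-07-26.
Day-of-year for 2014-07-26: days since 2014-01-01 inclusive = 207, zero-padded to 207.

207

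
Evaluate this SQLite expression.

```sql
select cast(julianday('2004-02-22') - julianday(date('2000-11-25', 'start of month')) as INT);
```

`start of month` rewinds 2000-11-25 to 2000-11-01.
29 days remain in November 2000 after the 1st (30 − 1).
Full months from December 2000 through January 2004 contribute their day counts.
Then 22 days into February 2004.
Total: 29 + 31 + 31 + 28 + 31 + 30 + 31 + 30 + 31 + 31 + 30 + 31 + 30 + 31 + 31 + 28 + 31 + 30 + 31 + 30 + 31 + 31 + 30 + 31 + 30 + 31 + 31 + 28 + 31 + 30 + 31 + 30 + 31 + 31 + 30 + 31 + 30 + 31 + 31 + 22 = 1208.

1208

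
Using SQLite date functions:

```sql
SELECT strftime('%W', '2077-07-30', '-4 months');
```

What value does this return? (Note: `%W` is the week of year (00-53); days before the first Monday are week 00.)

First apply '-4 months': 2077-07-30 → 2077-03-30.
2077-03-30 is a Tuesday. SQLite's %W counts Mondays since the year started; the result is 13.

13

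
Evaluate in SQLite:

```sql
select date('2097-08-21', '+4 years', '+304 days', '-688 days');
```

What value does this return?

2100-08-02

Adding +4 years to 2097-08-21 gives 2101-08-21.
Applying '+304 days' to 2101-08-21: counting 304 days forward gives 2102-06-21.
Applying '-688 days' to 2102-06-21: counting 688 days back gives 2100-08-02.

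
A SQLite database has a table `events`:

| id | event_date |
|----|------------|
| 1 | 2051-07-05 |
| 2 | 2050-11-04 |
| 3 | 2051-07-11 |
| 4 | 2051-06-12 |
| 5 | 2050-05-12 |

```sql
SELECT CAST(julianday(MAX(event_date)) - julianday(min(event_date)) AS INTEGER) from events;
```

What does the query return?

425

MIN = 2050-05-12, MAX = 2051-07-11.
19 days remain in May 2050 after the 12th (31 − 12).
Full months from June 2050 through June 2051 contribute their day counts.
Then 11 days into July 2051.
Total: 19 + 30 + 31 + 31 + 30 + 31 + 30 + 31 + 31 + 28 + 31 + 30 + 31 + 30 + 11 = 425.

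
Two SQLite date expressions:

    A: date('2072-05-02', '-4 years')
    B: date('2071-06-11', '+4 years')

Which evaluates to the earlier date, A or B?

A = 2068-05-02.
B = 2075-06-11.
A is earlier.

A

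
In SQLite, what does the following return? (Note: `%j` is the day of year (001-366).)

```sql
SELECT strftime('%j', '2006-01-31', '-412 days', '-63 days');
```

287

First apply '-412 days', '-63 days': 2006-01-31 → 2004-10-13.
Day-of-year for 2004-10-13: days since 2004-01-01 inclusive = 287, zero-padded to 287.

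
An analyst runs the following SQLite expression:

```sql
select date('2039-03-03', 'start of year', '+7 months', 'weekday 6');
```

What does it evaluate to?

`start of year` rewinds 2039-03-03 to 2039-01-01.
Adding +7 months to 2039-01-01 gives 2039-08-01.
`weekday 6` advances to the next Saturday; 2039-08-01 is a Monday, so it moves forward to 2039-08-06.

2039-08-06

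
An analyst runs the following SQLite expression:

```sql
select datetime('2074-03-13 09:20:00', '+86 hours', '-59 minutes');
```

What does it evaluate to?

2074-03-16 22:21:00

+86 hours from 2074-03-13 09:20:00 is 2074-03-16 23:20:00 (crosses midnight).
-59 minutes from 2074-03-16 23:20:00 is 2074-03-16 22:21:00.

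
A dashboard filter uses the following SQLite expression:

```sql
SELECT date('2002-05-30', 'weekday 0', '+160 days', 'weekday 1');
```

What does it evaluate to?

`weekday 0` advances to the next Sunday; 2002-05-30 is a Thursday, so it moves forward to 2002-06-02.
Applying '+160 days' to 2002-06-02: counting 160 days forward gives 2002-11-09.
`weekday 1` advances to the next Monday; 2002-11-09 is a Saturday, so it moves forward to 2002-11-11.

2002-11-11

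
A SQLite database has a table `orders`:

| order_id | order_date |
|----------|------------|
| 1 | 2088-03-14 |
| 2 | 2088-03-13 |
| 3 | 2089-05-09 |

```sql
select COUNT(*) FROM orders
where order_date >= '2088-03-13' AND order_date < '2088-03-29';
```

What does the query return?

Rows in [2088-03-13, 2088-03-29): 2088-03-14, 2088-03-13 → 2 rows.

2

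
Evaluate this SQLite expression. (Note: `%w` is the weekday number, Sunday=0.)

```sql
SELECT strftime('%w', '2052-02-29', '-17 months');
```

4

First apply '-17 months': 2052-02-29 → 2050-09-29.
2050-09-29 is a Thursday; with Sunday=0 that is 4.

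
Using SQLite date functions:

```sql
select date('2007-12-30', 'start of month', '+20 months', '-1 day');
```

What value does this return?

2009-07-31

`start of month` rewinds 2007-12-30 to 2007-12-01.
Adding +20 months to 2007-12-01 gives 2009-08-01.
Going back 1 day from 2009-08-01 reaches 2009-07-31 (last day of July, 31 days).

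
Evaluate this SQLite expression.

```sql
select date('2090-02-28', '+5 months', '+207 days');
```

Adding +5 months to 2090-02-28 gives 2090-07-28.
Applying '+207 days' to 2090-07-28: counting 207 days forward gives 2091-02-20.

2091-02-20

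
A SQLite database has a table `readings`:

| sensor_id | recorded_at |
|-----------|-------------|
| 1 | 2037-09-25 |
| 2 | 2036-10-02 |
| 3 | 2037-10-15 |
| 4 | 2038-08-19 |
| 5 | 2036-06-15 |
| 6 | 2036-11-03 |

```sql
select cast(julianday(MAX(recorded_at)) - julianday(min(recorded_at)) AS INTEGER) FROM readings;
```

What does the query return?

795

MIN = 2036-06-15, MAX = 2038-08-19.
15 days remain in June 2036 after the 15th (30 − 15).
Full months from July 2036 through July 2038 contribute their day counts.
Then 19 days into August 2038.
Total: 15 + 31 + 31 + 30 + 31 + 30 + 31 + 31 + 28 + 31 + 30 + 31 + 30 + 31 + 31 + 30 + 31 + 30 + 31 + 31 + 28 + 31 + 30 + 31 + 30 + 31 + 19 = 795.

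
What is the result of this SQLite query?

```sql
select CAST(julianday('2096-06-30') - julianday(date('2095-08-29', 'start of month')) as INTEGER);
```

`start of month` rewinds 2095-08-29 to 2095-08-01.
30 days remain in August 2095 after the 1st (31 − 1).
Full months from September 2095 through May 2096 contribute their day counts.
Then 30 days into June 2096.
Total: 30 + 30 + 31 + 30 + 31 + 31 + 29 + 31 + 30 + 31 + 30 = 334.

334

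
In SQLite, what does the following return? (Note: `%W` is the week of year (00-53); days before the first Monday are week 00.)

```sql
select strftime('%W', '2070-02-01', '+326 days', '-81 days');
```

First apply '+326 days', '-81 days': 2070-02-01 → 2070-10-04.
2070-10-04 is a Saturday. SQLite's %W counts Mondays since the year started; the result is 39.

39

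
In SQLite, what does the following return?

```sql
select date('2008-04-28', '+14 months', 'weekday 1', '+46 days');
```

2009-08-14

Adding +14 months to 2008-04-28 gives 2009-06-28.
`weekday 1` advances to the next Monday; 2009-06-28 is a Sunday, so it moves forward to 2009-06-29.
Applying '+46 days' to 2009-06-29: counting 46 days forward gives 2009-08-14.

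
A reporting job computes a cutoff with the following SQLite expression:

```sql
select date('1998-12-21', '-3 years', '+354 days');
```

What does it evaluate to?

Adding -3 years to 1998-12-21 gives 1995-12-21.
Applying '+354 days' to 1995-12-21: counting 354 days forward gives 1996-12-09.

1996-12-09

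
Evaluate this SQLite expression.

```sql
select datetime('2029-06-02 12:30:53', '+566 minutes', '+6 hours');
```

566 minutes = 9h 26m; +566 minutes from 2029-06-02 12:30:53 is 2029-06-02 21:56:53.
+6 hours from 2029-06-02 21:56:53 is 2029-06-03 03:56:53 (crosses midnight).

2029-06-03 03:56:53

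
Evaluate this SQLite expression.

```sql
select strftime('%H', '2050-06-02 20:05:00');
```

20

`%H` extracts the 2-digit hour (00-23): 20.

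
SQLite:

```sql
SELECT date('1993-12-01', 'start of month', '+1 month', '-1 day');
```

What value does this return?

1993-12-31

`start of month` rewinds 1993-12-01 to 1993-12-01.
Adding +1 month to 1993-12-01 gives 1994-01-01.
Going back 1 day from 1994-01-01 reaches 1993-12-31 (last day of December, 31 days).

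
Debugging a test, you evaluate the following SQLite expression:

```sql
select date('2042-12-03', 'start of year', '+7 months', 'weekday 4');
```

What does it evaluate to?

`start of year` rewinds 2042-12-03 to 2042-01-01.
Adding +7 months to 2042-01-01 gives 2042-08-01.
`weekday 4` advances to the next Thursday; 2042-08-01 is a Friday, so it moves forward to 2042-08-07.

2042-08-07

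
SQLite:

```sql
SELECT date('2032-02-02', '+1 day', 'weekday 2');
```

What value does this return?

Advancing 1 more day within February lands on 2032-02-03.
`weekday 2` advances to the next Tuesday; 2032-02-03 is already a Tuesday, so it stays at 2032-02-03.

2032-02-03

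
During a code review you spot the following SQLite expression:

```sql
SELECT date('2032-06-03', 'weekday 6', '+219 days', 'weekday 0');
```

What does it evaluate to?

`weekday 6` advances to the next Saturday; 2032-06-03 is a Thursday, so it moves forward to 2032-06-05.
Applying '+219 days' to 2032-06-05: counting 219 days forward gives 2033-01-10.
`weekday 0` advances to the next Sunday; 2033-01-10 is a Monday, so it moves forward to 2033-01-16.

2033-01-16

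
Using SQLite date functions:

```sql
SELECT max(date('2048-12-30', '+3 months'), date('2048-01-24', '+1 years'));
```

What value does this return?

2049-03-30

date('2048-12-30', '+3 months') → 2049-03-30.
date('2048-01-24', '+1 years') → 2049-01-24.
Later of the two is 2049-03-30.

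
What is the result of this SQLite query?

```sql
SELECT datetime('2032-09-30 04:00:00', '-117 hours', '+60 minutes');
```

2032-09-25 08:00:00

-117 hours from 2032-09-30 04:00:00 is 2032-09-25 07:00:00 (crosses midnight).
60 minutes = 1h 0m; +60 minutes from 2032-09-25 07:00:00 is 2032-09-25 08:00:00.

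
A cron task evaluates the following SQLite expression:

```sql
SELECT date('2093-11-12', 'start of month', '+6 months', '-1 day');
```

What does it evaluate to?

`start of month` rewinds 2093-11-12 to 2093-11-01.
Adding +6 months to 2093-11-01 gives 2094-05-01.
Going back 1 day from 2094-05-01 reaches 2094-04-30 (last day of April, 30 days).

2094-04-30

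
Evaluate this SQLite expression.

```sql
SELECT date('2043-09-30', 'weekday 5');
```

`weekday 5` advances to the next Friday; 2043-09-30 is a Wednesday, so it moves forward to 2043-10-02.

2043-10-02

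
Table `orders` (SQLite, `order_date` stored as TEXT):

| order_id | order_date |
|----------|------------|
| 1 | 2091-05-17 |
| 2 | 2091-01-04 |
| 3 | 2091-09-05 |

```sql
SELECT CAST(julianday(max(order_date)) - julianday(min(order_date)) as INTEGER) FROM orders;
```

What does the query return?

MIN = 2091-01-04, MAX = 2091-09-05.
27 days remain in January 2091 after the 4th (31 − 4).
Full months from February 2091 through August 2091 contribute their day counts.
Then 5 days into September 2091.
Total: 27 + 28 + 31 + 30 + 31 + 30 + 31 + 31 + 5 = 244.

244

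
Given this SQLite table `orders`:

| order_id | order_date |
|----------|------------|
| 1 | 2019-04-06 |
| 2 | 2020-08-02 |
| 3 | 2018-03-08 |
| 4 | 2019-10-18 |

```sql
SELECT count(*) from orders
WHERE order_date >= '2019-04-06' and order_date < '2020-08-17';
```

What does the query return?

Rows in [2019-04-06, 2020-08-17): 2019-04-06, 2020-08-02, 2019-10-18 → 3 rows.

3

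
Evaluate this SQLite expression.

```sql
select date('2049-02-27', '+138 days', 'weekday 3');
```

2049-07-21

Applying '+138 days' to 2049-02-27: counting 138 days forward gives 2049-07-15.
`weekday 3` advances to the next Wednesday; 2049-07-15 is a Thursday, so it moves forward to 2049-07-21.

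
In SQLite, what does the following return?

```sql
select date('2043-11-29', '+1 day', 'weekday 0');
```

2043-12-06

Advancing 1 more day within November lands on 2043-11-30.
`weekday 0` advances to the next Sunday; 2043-11-30 is a Monday, so it moves forward to 2043-12-06.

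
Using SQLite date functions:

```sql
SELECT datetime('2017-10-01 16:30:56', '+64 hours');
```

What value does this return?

+64 hours from 2017-10-01 16:30:56 is 2017-10-04 08:30:56 (crosses midnight).

2017-10-04 08:30:56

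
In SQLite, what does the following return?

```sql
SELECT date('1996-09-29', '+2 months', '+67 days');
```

Adding +2 months to 1996-09-29 gives 1996-11-29.
Applying '+67 days' to 1996-11-29: counting 67 days forward gives 1997-02-04.

1997-02-04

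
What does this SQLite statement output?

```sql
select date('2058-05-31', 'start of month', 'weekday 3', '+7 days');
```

`start of month` rewinds 2058-05-31 to 2058-05-01.
`weekday 3` advances to the next Wednesday; 2058-05-01 is already a Wednesday, so it stays at 2058-05-01.
Advancing 7 more days within May lands on 2058-05-08.

2058-05-08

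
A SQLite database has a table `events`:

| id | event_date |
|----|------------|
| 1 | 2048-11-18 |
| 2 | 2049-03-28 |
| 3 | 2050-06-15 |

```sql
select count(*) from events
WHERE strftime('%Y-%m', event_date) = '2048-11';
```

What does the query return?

Rows with year-month 2048-11: 2048-11-18 → 1.

1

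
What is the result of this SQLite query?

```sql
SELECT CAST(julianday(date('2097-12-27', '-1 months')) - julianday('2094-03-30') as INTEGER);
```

1338

Adding -1 month to 2097-12-27 gives 2097-11-27.
1 day remains in March 2094 after the 30th (31 − 30).
Full months from April 2094 through October 2097 contribute their day counts.
Then 27 days into November 2097.
Total: 1 + 30 + 31 + 30 + 31 + 31 + 30 + 31 + 30 + 31 + 31 + 28 + 31 + 30 + 31 + 30 + 31 + 31 + 30 + 31 + 30 + 31 + 31 + 29 + 31 + 30 + 31 + 30 + 31 + 31 + 30 + 31 + 30 + 31 + 31 + 28 + 31 + 30 + 31 + 30 + 31 + 31 + 30 + 31 + 27 = 1338.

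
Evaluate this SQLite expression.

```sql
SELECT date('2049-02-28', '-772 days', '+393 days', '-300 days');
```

2047-04-21

Applying '-772 days' to 2049-02-28: counting 772 days back gives 2047-01-18.
Applying '+393 days' to 2047-01-18: counting 393 days forward gives 2048-02-15.
Applying '-300 days' to 2048-02-15: counting 300 days back gives 2047-04-21.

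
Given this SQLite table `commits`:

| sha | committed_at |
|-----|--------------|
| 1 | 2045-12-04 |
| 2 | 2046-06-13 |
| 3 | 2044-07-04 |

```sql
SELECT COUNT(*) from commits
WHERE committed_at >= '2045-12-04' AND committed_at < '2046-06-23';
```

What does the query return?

Rows in [2045-12-04, 2046-06-23): 2045-12-04, 2046-06-13 → 2 rows.

2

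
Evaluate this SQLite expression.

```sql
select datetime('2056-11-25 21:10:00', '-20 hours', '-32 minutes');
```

-20 hours from 2056-11-25 21:10:00 is 2056-11-25 01:10:00.
-32 minutes from 2056-11-25 01:10:00 is 2056-11-25 00:38:00.

2056-11-25 00:38:00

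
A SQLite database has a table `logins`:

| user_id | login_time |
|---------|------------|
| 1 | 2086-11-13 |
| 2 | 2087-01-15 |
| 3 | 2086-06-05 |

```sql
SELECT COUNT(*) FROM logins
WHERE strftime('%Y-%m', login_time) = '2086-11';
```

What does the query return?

1

Rows with year-month 2086-11: 2086-11-13 → 1.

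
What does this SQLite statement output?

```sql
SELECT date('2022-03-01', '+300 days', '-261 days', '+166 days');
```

2022-09-22

Applying '+300 days' to 2022-03-01: counting 300 days forward gives 2022-12-26.
Applying '-261 days' to 2022-12-26: counting 261 days back gives 2022-04-09.
Applying '+166 days' to 2022-04-09: counting 166 days forward gives 2022-09-22.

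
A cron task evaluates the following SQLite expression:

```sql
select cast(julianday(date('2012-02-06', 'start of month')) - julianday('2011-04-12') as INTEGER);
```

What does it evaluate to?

295

`start of month` rewinds 2012-02-06 to 2012-02-01.
18 days remain in April 2011 after the 12th (30 − 12).
Full months from May 2011 through January 2012 contribute their day counts.
Then 1 day into February 2012.
Total: 18 + 31 + 30 + 31 + 31 + 30 + 31 + 30 + 31 + 31 + 1 = 295.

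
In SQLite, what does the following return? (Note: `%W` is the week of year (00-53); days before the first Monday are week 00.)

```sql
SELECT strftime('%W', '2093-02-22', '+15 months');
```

First apply '+15 months': 2093-02-22 → 2094-05-22.
2094-05-22 is a Saturday. SQLite's %W counts Mondays since the year started; the result is 20.

20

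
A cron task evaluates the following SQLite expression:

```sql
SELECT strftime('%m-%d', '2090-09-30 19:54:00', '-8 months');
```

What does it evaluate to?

01-30

First apply '-8 months': 2090-09-30 19:54:00 → 2090-01-30 19:54:00.
`%m-%d` extracts the month-day: 01-30.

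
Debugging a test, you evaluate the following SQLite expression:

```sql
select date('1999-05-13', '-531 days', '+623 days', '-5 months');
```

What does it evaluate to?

1999-03-13

Applying '-531 days' to 1999-05-13: counting 531 days back gives 1997-11-28.
Applying '+623 days' to 1997-11-28: counting 623 days forward gives 1999-08-13.
Adding -5 months to 1999-08-13 gives 1999-03-13.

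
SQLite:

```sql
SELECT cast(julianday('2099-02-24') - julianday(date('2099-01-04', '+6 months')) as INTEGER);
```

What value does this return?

-130

Adding +6 months to 2099-01-04 gives 2099-07-04.
4 days remain in February 2099 after the 24th (28 − 24).
March 2099: 31 days.
April 2099: 30 days.
May 2099: 31 days.
June 2099: 30 days.
Then 4 days into July 2099.
Total: 4 + 31 + 30 + 31 + 30 + 4 = 130.
The subtraction is earlier − later, so the result is −130 → -130.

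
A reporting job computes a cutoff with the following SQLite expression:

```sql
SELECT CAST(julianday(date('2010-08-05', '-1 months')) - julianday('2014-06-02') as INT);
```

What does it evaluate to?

Adding -1 month to 2010-08-05 gives 2010-07-05.
26 days remain in July 2010 after the 5th (31 − 5).
Full months from August 2010 through May 2014 contribute their day counts.
Then 2 days into June 2014.
Total: 26 + 31 + 30 + 31 + 30 + 31 + 31 + 28 + 31 + 30 + 31 + 30 + 31 + 31 + 30 + 31 + 30 + 31 + 31 + 29 + 31 + 30 + 31 + 30 + 31 + 31 + 30 + 31 + 30 + 31 + 31 + 28 + 31 + 30 + 31 + 30 + 31 + 31 + 30 + 31 + 30 + 31 + 31 + 28 + 31 + 30 + 31 + 2 = 1428.
The subtraction is earlier − later, so the result is −1428 → -1428.

-1428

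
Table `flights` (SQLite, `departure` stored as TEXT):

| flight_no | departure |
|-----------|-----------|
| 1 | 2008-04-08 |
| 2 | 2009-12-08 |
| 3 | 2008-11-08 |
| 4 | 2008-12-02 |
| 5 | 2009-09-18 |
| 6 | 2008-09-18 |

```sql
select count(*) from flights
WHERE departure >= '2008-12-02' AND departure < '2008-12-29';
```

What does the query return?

1

Rows in [2008-12-02, 2008-12-29): 2008-12-02 → 1 row.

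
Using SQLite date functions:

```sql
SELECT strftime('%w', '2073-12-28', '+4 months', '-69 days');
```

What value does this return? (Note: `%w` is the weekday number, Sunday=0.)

First apply '+4 months', '-69 days': 2073-12-28 → 2074-02-18.
2074-02-18 is a Sunday; with Sunday=0 that is 0.

0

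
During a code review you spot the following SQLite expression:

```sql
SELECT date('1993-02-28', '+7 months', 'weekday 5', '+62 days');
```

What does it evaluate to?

1993-12-02

Adding +7 months to 1993-02-28 gives 1993-09-28.
`weekday 5` advances to the next Friday; 1993-09-28 is a Tuesday, so it moves forward to 1993-10-01.
Applying '+62 days' to 1993-10-01: counting 62 days forward gives 1993-12-02.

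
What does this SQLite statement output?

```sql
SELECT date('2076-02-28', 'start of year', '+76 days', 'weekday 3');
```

`start of year` rewinds 2076-02-28 to 2076-01-01.
Applying '+76 days' to 2076-01-01: counting 76 days forward gives 2076-03-17.
`weekday 3` advances to the next Wednesday; 2076-03-17 is a Tuesday, so it moves forward to 2076-03-18.

2076-03-18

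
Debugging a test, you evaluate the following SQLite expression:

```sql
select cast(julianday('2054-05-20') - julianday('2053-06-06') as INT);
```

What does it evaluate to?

24 days remain in June 2053 after the 6th (30 − 6).
Full months from July 2053 through April 2054 contribute their day counts.
Then 20 days into May 2054.
Total: 24 + 31 + 31 + 30 + 31 + 30 + 31 + 31 + 28 + 31 + 30 + 20 = 348.

348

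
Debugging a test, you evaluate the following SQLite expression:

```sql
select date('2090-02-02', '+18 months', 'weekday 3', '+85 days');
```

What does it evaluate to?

Adding +18 months to 2090-02-02 gives 2091-08-02.
`weekday 3` advances to the next Wednesday; 2091-08-02 is a Thursday, so it moves forward to 2091-08-08.
Applying '+85 days' to 2091-08-08: counting 85 days forward gives 2091-11-01.

2091-11-01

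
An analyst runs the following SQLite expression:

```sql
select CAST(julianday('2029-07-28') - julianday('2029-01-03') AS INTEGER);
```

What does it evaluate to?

206

28 days remain in January 2029 after the 3rd (31 − 3).
February 2029: 28 days.
March 2029: 31 days.
April 2029: 30 days.
May 2029: 31 days.
June 2029: 30 days.
Then 28 days into July 2029.
Total: 28 + 28 + 31 + 30 + 31 + 30 + 28 = 206.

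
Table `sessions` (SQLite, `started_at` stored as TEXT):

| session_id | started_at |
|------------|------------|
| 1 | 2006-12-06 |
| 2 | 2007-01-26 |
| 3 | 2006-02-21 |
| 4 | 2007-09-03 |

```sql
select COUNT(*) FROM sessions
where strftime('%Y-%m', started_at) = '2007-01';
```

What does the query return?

1

Rows with year-month 2007-01: 2007-01-26 → 1.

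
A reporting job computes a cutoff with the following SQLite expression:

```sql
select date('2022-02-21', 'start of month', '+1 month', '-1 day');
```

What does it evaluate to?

2022-02-28

`start of month` rewinds 2022-02-21 to 2022-02-01.
Adding +1 month to 2022-02-01 gives 2022-03-01.
Going back 1 day from 2022-03-01 reaches 2022-02-28 (last day of February, 28 days).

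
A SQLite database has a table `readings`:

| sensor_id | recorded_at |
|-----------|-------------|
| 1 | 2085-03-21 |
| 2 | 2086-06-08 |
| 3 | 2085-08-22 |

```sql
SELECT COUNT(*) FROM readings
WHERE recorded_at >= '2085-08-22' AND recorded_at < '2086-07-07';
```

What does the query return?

Rows in [2085-08-22, 2086-07-07): 2086-06-08, 2085-08-22 → 2 rows.

2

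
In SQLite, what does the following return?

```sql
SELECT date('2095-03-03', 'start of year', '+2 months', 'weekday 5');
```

2095-03-04

`start of year` rewinds 2095-03-03 to 2095-01-01.
Adding +2 months to 2095-01-01 gives 2095-03-01.
`weekday 5` advances to the next Friday; 2095-03-01 is a Tuesday, so it moves forward to 2095-03-04.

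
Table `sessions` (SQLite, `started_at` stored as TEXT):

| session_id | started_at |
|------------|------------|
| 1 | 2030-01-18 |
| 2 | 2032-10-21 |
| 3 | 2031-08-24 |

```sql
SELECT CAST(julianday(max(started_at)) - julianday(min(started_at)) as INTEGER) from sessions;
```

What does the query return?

1007

MIN = 2030-01-18, MAX = 2032-10-21.
13 days remain in January 2030 after the 18th (31 − 18).
Full months from February 2030 through September 2032 contribute their day counts.
Then 21 days into October 2032.
Total: 13 + 28 + 31 + 30 + 31 + 30 + 31 + 31 + 30 + 31 + 30 + 31 + 31 + 28 + 31 + 30 + 31 + 30 + 31 + 31 + 30 + 31 + 30 + 31 + 31 + 29 + 31 + 30 + 31 + 30 + 31 + 31 + 30 + 21 = 1007.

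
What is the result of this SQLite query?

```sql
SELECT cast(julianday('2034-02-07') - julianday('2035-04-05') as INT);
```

21 days remain in February 2034 after the 7th (28 − 7).
Full months from March 2034 through March 2035 contribute their day counts.
Then 5 days into April 2035.
Total: 21 + 31 + 30 + 31 + 30 + 31 + 31 + 30 + 31 + 30 + 31 + 31 + 28 + 31 + 5 = 422.
The subtraction is earlier − later, so the result is −422 → -422.

-422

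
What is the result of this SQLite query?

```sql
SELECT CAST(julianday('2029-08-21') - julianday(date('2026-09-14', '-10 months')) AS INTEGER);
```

Adding -10 months to 2026-09-14 gives 2025-11-14.
16 days remain in November 2025 after the 14th (30 − 14).
Full months from December 2025 through July 2029 contribute their day counts.
Then 21 days into August 2029.
Total: 16 + 31 + 31 + 28 + 31 + 30 + 31 + 30 + 31 + 31 + 30 + 31 + 30 + 31 + 31 + 28 + 31 + 30 + 31 + 30 + 31 + 31 + 30 + 31 + 30 + 31 + 31 + 29 + 31 + 30 + 31 + 30 + 31 + 31 + 30 + 31 + 30 + 31 + 31 + 28 + 31 + 30 + 31 + 30 + 31 + 21 = 1376.

1376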